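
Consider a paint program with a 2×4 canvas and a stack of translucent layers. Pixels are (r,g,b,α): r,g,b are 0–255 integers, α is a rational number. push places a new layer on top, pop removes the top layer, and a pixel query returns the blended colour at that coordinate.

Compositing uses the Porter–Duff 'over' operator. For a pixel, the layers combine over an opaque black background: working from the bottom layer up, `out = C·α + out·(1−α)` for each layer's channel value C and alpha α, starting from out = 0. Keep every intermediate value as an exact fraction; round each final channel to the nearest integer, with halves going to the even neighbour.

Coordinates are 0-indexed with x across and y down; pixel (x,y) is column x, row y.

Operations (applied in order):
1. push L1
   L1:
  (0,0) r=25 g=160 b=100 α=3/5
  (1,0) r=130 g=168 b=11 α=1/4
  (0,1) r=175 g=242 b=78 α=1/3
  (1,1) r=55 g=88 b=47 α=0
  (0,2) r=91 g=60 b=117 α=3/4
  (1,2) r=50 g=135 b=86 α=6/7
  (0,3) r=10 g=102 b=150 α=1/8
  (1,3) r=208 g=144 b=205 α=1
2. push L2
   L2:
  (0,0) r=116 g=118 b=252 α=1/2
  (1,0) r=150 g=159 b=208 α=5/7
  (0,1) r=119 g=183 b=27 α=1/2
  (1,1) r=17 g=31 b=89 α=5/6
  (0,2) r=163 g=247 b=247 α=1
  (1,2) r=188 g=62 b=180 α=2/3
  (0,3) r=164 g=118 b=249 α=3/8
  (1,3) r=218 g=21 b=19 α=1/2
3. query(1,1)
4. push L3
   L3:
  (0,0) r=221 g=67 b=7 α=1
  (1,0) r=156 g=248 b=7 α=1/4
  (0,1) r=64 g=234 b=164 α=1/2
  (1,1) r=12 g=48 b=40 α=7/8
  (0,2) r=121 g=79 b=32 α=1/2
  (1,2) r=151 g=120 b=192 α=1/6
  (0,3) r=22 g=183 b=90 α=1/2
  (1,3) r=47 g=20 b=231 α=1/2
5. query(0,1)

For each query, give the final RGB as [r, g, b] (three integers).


query (1,1) [L1,L2] — begin 0,0,0
L1 α=0: [0, 0, 0]
L2 α=5/6: [85/6, 155/6, 445/6]
→ [14, 26, 74]

query (0,1) [L1,L2,L3] — begin 0,0,0
+L1 (α=1/3) → [175/3, 242/3, 26]
+L2 (α=1/2) → [266/3, 791/6, 53/2]
+L3 (α=1/2) → [229/3, 2195/12, 381/4]
rounded: [76, 183, 95]


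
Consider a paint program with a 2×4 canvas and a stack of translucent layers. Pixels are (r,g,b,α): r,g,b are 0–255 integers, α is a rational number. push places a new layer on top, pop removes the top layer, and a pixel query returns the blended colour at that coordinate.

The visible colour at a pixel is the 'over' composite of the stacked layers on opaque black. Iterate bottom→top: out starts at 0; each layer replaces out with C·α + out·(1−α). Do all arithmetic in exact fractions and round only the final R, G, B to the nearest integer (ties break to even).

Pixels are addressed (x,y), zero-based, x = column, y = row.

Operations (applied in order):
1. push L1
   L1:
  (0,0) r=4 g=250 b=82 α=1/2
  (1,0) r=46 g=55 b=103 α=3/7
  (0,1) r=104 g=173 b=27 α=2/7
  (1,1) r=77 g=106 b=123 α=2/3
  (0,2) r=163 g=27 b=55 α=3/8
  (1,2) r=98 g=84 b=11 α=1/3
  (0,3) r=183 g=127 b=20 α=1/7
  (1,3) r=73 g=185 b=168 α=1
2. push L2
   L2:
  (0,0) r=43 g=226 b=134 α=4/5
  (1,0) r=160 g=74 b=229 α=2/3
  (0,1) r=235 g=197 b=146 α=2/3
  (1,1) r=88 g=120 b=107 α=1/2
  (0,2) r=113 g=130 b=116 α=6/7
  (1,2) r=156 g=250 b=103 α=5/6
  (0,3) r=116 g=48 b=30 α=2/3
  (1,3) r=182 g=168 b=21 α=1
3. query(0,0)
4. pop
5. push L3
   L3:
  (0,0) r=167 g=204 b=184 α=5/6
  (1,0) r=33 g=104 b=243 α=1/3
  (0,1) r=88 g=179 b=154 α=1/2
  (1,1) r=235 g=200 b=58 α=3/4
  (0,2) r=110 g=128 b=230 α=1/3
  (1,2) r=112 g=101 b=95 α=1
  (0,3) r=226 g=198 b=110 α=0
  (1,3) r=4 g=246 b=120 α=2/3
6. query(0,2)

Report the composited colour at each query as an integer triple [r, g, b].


at x=0,y=0 over L1,L2:
+L1 (α=1/2) → [2, 125, 41]
+L2 (α=4/5) → [174/5, 1029/5, 577/5]
= [35, 206, 115]

at x=0,y=2 over L1,L3:
+L1 (α=3/8) → [489/8, 81/8, 165/8]
+L3 (α=1/3) → [929/12, 593/12, 1085/12]
= [77, 49, 90]


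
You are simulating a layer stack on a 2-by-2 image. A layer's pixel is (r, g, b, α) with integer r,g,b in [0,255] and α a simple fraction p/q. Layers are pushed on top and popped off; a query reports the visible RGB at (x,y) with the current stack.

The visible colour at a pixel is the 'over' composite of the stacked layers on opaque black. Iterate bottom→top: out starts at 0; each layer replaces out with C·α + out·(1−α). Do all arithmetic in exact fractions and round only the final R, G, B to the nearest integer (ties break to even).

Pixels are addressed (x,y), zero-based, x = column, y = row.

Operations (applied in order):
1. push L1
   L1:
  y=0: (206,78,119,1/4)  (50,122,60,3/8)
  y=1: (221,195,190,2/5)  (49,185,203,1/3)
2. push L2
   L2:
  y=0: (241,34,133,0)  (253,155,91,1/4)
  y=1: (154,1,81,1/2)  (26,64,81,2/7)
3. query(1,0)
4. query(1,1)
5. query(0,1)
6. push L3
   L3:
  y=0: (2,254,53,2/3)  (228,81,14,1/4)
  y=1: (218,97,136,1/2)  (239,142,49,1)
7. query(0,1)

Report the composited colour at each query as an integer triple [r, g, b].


(1,0) stack=L1,L2; from [0,0,0]:
L1 α=3/8: [75/4, 183/4, 45/2]
L2 α=1/4: [1237/16, 1169/16, 317/8]
→ [77, 73, 40]

at x=1,y=1 over L1,L2:
+L1 (α=1/3) → [49/3, 185/3, 203/3]
+L2 (α=2/7) → [401/21, 187/3, 1501/21]
rounded: [19, 62, 71]

(0,1) stack=L1,L2; from [0,0,0]:
L1 α=2/5: [442/5, 78, 76]
L2 α=1/2: [606/5, 79/2, 157/2]
→ [121, 40, 78]

at x=0,y=1 over L1,L2,L3:
L1 α=2/5: [442/5, 78, 76]
L2 α=1/2: [606/5, 79/2, 157/2]
L3 α=1/2: [848/5, 273/4, 429/4]
→ [170, 68, 107]


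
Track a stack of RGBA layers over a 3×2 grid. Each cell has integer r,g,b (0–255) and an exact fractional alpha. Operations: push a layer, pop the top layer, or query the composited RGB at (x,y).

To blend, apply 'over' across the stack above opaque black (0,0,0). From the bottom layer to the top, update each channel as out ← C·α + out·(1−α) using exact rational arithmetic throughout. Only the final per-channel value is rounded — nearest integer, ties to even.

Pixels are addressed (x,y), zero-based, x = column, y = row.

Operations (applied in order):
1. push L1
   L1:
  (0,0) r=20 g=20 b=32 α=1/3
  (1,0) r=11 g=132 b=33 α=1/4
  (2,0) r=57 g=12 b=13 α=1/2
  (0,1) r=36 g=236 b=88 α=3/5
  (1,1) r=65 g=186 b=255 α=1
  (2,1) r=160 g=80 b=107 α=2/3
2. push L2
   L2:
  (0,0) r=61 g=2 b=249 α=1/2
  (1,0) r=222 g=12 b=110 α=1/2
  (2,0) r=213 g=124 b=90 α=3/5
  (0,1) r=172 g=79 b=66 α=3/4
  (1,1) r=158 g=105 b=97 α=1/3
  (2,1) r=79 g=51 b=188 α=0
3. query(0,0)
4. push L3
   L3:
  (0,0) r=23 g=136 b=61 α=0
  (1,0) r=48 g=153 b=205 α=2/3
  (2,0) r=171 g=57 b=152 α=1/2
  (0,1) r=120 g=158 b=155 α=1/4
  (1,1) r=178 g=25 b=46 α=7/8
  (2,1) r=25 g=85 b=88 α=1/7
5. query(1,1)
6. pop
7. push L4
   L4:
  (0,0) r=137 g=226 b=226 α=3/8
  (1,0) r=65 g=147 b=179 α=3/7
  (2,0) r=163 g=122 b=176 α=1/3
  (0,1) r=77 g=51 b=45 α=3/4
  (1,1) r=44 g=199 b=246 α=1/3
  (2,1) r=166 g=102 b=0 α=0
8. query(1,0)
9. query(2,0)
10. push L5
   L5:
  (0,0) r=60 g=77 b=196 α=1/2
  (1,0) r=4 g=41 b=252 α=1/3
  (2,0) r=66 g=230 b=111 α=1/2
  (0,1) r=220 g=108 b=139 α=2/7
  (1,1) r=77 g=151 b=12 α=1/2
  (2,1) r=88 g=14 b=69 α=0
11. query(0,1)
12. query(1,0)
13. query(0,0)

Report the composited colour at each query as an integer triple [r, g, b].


(0,0) stack=L1,L2; from [0,0,0]:
L1 α=1/3: [20/3, 20/3, 32/3]
L2 α=1/2: [203/6, 13/3, 779/6]
→ [34, 4, 130]

at x=1,y=1 over L1,L2,L3:
after L1 α=1: [65, 186, 255]
after L2 α=1/3: [96, 159, 607/3]
after L3 α=7/8: [671/4, 167/4, 1573/24]
→ [168, 42, 66]

(1,0) stack=L1,L2,L4; from [0,0,0]:
L1 α=1/4: [11/4, 33, 33/4]
L2 α=1/2: [899/8, 45/2, 473/8]
L4 α=3/7: [1289/14, 531/7, 221/2]
= [92, 76, 110]

(2,0) stack=L1,L2,L4; from [0,0,0]:
after L1 α=1/2: [57/2, 6, 13/2]
after L2 α=3/5: [696/5, 384/5, 283/5]
after L4 α=1/3: [2207/15, 1378/15, 482/5]
rounded: [147, 92, 96]

query (0,1) [L1,L2,L4,L5] — begin 0,0,0
L1 α=3/5: [108/5, 708/5, 264/5]
L2 α=3/4: [672/5, 1893/20, 627/10]
L4 α=3/4: [1827/20, 4953/80, 1977/40]
L5 α=2/7: [3587/28, 8409/112, 4201/56]
→ [128, 75, 75]

query (1,0) [L1,L2,L4,L5] — begin 0,0,0
L1 α=1/4: [11/4, 33, 33/4]
L2 α=1/2: [899/8, 45/2, 473/8]
L4 α=3/7: [1289/14, 531/7, 221/2]
L5 α=1/3: [439/7, 1349/21, 473/3]
rounded: [63, 64, 158]

query (0,0) [L1,L2,L4,L5] — begin 0,0,0
+L1 (α=1/3) → [20/3, 20/3, 32/3]
+L2 (α=1/2) → [203/6, 13/3, 779/6]
+L4 (α=3/8) → [3481/48, 2099/24, 7963/48]
+L5 (α=1/2) → [6361/96, 3947/48, 17371/96]
= [66, 82, 181]


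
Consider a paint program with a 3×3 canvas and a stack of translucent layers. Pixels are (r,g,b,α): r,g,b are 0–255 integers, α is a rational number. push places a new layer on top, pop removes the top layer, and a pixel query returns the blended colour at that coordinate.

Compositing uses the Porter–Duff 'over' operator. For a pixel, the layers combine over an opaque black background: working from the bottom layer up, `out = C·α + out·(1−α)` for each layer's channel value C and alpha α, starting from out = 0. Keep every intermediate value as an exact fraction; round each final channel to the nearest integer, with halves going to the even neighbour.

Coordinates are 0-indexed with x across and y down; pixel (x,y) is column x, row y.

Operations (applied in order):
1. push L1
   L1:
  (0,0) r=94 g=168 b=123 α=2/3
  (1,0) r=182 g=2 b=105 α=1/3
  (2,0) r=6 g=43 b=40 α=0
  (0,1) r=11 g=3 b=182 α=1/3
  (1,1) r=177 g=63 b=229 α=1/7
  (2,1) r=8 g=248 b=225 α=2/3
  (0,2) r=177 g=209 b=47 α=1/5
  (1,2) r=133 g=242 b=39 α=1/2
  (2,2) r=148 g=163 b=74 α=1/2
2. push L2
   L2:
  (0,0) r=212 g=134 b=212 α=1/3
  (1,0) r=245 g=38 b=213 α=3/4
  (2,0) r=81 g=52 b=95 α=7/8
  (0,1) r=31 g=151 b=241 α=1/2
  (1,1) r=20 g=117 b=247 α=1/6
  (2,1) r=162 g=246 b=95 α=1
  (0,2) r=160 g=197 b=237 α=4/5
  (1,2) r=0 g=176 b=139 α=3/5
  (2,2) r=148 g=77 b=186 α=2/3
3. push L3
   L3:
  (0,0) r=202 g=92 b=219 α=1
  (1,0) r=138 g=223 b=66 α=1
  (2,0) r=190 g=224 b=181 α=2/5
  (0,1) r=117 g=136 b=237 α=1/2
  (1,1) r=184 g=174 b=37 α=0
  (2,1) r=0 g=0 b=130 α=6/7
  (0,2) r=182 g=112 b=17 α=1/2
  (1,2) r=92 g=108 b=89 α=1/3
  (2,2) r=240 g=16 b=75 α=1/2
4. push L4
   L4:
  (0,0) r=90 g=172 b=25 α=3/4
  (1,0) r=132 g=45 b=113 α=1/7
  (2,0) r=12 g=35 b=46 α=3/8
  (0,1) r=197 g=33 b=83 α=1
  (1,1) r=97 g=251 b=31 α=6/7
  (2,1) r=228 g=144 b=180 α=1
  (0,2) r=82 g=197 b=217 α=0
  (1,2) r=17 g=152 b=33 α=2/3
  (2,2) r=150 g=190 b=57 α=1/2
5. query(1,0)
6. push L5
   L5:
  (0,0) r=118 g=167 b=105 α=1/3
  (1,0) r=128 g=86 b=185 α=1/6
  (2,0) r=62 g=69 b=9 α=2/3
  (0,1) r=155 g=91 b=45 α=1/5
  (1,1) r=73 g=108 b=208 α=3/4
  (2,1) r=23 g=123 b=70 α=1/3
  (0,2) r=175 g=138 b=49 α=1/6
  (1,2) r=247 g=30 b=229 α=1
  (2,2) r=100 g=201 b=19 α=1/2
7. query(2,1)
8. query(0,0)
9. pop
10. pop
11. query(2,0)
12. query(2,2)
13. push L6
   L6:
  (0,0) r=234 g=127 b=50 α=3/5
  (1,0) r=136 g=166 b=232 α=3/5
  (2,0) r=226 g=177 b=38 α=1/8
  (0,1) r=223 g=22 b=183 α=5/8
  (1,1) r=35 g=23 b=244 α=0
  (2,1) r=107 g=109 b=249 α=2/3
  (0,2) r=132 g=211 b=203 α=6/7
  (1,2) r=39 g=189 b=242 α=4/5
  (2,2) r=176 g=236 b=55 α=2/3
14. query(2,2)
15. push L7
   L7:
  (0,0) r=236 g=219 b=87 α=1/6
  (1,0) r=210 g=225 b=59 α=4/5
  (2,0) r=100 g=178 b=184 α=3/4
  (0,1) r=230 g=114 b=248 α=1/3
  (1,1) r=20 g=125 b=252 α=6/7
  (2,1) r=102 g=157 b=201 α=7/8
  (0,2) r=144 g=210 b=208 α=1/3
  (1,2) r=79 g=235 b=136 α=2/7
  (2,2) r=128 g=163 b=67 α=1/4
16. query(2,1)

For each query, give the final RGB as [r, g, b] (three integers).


at x=1,y=0 over L1,L2,L3,L4:
after L1 α=1/3: [182/3, 2/3, 35]
after L2 α=3/4: [2387/12, 86/3, 337/2]
after L3 α=1: [138, 223, 66]
after L4 α=1/7: [960/7, 1383/7, 509/7]
rounded: [137, 198, 73]

(2,1) stack=L1,L2,L3,L4,L5; from [0,0,0]:
L1 α=2/3: [16/3, 496/3, 150]
L2 α=1: [162, 246, 95]
L3 α=6/7: [162/7, 246/7, 125]
L4 α=1: [228, 144, 180]
L5 α=1/3: [479/3, 137, 430/3]
→ [160, 137, 143]

query (0,0) [L1,L2,L3,L4,L5] — begin 0,0,0
+L1 (α=2/3) → [188/3, 112, 82]
+L2 (α=1/3) → [1012/9, 358/3, 376/3]
+L3 (α=1) → [202, 92, 219]
+L4 (α=3/4) → [118, 152, 147/2]
+L5 (α=1/3) → [118, 157, 84]
= [118, 157, 84]

query (2,0) [L1,L2,L3] — begin 0,0,0
L1 α=0: [0, 0, 0]
L2 α=7/8: [567/8, 91/2, 665/8]
L3 α=2/5: [4741/40, 1169/10, 4891/40]
rounded: [119, 117, 122]

at x=2,y=2 over L1,L2,L3:
L1 α=1/2: [74, 163/2, 37]
L2 α=2/3: [370/3, 157/2, 409/3]
L3 α=1/2: [545/3, 189/4, 317/3]
→ [182, 47, 106]

at x=2,y=2 over L1,L2,L3,L6:
+L1 (α=1/2) → [74, 163/2, 37]
+L2 (α=2/3) → [370/3, 157/2, 409/3]
+L3 (α=1/2) → [545/3, 189/4, 317/3]
+L6 (α=2/3) → [1601/9, 2077/12, 647/9]
→ [178, 173, 72]

query (2,1) [L1,L2,L3,L6,L7] — begin 0,0,0
+L1 (α=2/3) → [16/3, 496/3, 150]
+L2 (α=1) → [162, 246, 95]
+L3 (α=6/7) → [162/7, 246/7, 125]
+L6 (α=2/3) → [1660/21, 1772/21, 623/3]
+L7 (α=7/8) → [8327/84, 24851/168, 1211/6]
rounded: [99, 148, 202]


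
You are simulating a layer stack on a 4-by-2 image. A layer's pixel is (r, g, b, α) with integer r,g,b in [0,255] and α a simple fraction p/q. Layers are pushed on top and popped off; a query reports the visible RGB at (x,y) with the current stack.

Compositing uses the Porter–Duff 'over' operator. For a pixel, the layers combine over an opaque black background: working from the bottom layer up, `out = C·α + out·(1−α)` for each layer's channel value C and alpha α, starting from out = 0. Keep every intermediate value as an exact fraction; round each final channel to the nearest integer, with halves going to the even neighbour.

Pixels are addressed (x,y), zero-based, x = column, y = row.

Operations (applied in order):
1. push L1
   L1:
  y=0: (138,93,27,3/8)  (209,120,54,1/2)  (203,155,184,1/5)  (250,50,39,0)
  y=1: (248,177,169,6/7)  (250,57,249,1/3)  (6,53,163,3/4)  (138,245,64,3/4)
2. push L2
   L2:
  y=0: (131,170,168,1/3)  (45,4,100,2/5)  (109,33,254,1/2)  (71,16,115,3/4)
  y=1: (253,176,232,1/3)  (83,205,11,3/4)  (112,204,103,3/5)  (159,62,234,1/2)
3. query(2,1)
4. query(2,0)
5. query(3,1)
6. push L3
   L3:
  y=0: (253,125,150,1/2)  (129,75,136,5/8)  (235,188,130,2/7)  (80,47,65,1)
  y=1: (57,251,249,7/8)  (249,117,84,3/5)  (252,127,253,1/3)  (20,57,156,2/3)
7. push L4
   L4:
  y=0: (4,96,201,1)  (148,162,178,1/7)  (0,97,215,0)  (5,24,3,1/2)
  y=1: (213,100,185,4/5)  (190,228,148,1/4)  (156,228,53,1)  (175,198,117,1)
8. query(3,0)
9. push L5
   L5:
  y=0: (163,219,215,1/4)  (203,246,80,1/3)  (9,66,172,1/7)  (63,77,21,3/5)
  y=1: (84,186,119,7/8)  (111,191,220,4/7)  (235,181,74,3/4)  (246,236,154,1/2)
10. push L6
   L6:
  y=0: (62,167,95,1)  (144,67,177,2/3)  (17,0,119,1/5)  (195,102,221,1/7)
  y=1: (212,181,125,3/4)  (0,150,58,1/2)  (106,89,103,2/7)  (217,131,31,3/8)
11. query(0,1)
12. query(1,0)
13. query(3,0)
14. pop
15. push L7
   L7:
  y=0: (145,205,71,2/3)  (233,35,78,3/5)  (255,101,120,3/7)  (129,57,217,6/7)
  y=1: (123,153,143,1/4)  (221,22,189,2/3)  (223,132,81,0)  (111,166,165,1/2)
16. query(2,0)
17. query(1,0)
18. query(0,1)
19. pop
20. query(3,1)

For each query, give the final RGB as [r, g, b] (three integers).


at x=2,y=1 over L1,L2:
after L1 α=3/4: [9/2, 159/4, 489/4]
after L2 α=3/5: [69, 1383/10, 1107/10]
→ [69, 138, 111]

at x=2,y=0 over L1,L2:
+L1 (α=1/5) → [203/5, 31, 184/5]
+L2 (α=1/2) → [374/5, 32, 727/5]
→ [75, 32, 145]

query (3,1) [L1,L2] — begin 0,0,0
after L1 α=3/4: [207/2, 735/4, 48]
after L2 α=1/2: [525/4, 983/8, 141]
rounded: [131, 123, 141]

(3,0) stack=L1,L2,L3,L4; from [0,0,0]:
+L1 (α=0) → [0, 0, 0]
+L2 (α=3/4) → [213/4, 12, 345/4]
+L3 (α=1) → [80, 47, 65]
+L4 (α=1/2) → [85/2, 71/2, 34]
rounded: [42, 36, 34]

query (0,1) [L1,L2,L3,L4,L5,L6] — begin 0,0,0
L1 α=6/7: [1488/7, 1062/7, 1014/7]
L2 α=1/3: [4747/21, 3356/21, 3652/21]
L3 α=7/8: [6563/84, 40253/168, 40255/168]
L4 α=4/5: [78131/420, 107453/840, 32915/168]
L5 α=7/8: [325091/3360, 1201133/6720, 172859/1344]
L6 α=3/4: [2462051/13440, 4850093/26880, 676859/5376]
rounded: [183, 180, 126]

at x=1,y=0 over L1,L2,L3,L4,L5,L6:
after L1 α=1/2: [209/2, 60, 27]
after L2 α=2/5: [807/10, 188/5, 281/5]
after L3 α=5/8: [8871/80, 2439/40, 4243/40]
after L4 α=1/7: [32533/280, 10557/140, 2327/20]
after L5 α=1/3: [60953/420, 9259/70, 3127/30]
after L6 α=2/3: [181913/1260, 6213/70, 13747/90]
rounded: [144, 89, 153]

(3,0) stack=L1,L2,L3,L4,L5,L6; from [0,0,0]:
L1 α=0: [0, 0, 0]
L2 α=3/4: [213/4, 12, 345/4]
L3 α=1: [80, 47, 65]
L4 α=1/2: [85/2, 71/2, 34]
L5 α=3/5: [274/5, 302/5, 131/5]
L6 α=1/7: [2619/35, 2322/35, 1891/35]
rounded: [75, 66, 54]

(2,0) stack=L1,L2,L3,L4,L5,L7; from [0,0,0]:
L1 α=1/5: [203/5, 31, 184/5]
L2 α=1/2: [374/5, 32, 727/5]
L3 α=2/7: [844/7, 536/7, 141]
L4 α=0: [844/7, 536/7, 141]
L5 α=1/7: [5127/49, 3678/49, 1018/7]
L7 α=3/7: [57993/343, 29559/343, 6592/49]
= [169, 86, 135]

at x=1,y=0 over L1,L2,L3,L4,L5,L7:
L1 α=1/2: [209/2, 60, 27]
L2 α=2/5: [807/10, 188/5, 281/5]
L3 α=5/8: [8871/80, 2439/40, 4243/40]
L4 α=1/7: [32533/280, 10557/140, 2327/20]
L5 α=1/3: [60953/420, 9259/70, 3127/30]
L7 α=3/5: [207743/1050, 12934/175, 6637/75]
rounded: [198, 74, 88]

query (0,1) [L1,L2,L3,L4,L5,L7] — begin 0,0,0
+L1 (α=6/7) → [1488/7, 1062/7, 1014/7]
+L2 (α=1/3) → [4747/21, 3356/21, 3652/21]
+L3 (α=7/8) → [6563/84, 40253/168, 40255/168]
+L4 (α=4/5) → [78131/420, 107453/840, 32915/168]
+L5 (α=7/8) → [325091/3360, 1201133/6720, 172859/1344]
+L7 (α=1/4) → [462851/4480, 1543853/8960, 236923/1792]
→ [103, 172, 132]

query (3,1) [L1,L2,L3,L4,L5] — begin 0,0,0
L1 α=3/4: [207/2, 735/4, 48]
L2 α=1/2: [525/4, 983/8, 141]
L3 α=2/3: [685/12, 1895/24, 151]
L4 α=1: [175, 198, 117]
L5 α=1/2: [421/2, 217, 271/2]
rounded: [210, 217, 136]


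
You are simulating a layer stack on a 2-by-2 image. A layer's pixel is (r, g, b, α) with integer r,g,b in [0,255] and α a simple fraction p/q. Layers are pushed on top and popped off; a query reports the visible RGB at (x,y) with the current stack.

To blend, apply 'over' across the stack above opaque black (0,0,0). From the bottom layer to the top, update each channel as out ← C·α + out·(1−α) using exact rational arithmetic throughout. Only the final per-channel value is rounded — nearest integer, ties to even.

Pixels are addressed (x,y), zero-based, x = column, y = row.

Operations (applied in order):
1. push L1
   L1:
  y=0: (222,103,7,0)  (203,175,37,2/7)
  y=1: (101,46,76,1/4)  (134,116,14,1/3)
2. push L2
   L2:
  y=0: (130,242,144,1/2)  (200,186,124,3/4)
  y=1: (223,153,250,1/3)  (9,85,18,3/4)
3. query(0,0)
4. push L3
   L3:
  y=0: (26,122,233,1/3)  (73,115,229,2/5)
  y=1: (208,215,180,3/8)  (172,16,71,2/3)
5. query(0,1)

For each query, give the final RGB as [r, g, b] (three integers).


query (0,0) [L1,L2] — begin 0,0,0
L1 α=0: [0, 0, 0]
L2 α=1/2: [65, 121, 72]
= [65, 121, 72]

at x=0,y=1 over L1,L2,L3:
after L1 α=1/4: [101/4, 23/2, 19]
after L2 α=1/3: [547/6, 176/3, 96]
after L3 α=3/8: [6479/48, 2815/24, 255/2]
= [135, 117, 128]


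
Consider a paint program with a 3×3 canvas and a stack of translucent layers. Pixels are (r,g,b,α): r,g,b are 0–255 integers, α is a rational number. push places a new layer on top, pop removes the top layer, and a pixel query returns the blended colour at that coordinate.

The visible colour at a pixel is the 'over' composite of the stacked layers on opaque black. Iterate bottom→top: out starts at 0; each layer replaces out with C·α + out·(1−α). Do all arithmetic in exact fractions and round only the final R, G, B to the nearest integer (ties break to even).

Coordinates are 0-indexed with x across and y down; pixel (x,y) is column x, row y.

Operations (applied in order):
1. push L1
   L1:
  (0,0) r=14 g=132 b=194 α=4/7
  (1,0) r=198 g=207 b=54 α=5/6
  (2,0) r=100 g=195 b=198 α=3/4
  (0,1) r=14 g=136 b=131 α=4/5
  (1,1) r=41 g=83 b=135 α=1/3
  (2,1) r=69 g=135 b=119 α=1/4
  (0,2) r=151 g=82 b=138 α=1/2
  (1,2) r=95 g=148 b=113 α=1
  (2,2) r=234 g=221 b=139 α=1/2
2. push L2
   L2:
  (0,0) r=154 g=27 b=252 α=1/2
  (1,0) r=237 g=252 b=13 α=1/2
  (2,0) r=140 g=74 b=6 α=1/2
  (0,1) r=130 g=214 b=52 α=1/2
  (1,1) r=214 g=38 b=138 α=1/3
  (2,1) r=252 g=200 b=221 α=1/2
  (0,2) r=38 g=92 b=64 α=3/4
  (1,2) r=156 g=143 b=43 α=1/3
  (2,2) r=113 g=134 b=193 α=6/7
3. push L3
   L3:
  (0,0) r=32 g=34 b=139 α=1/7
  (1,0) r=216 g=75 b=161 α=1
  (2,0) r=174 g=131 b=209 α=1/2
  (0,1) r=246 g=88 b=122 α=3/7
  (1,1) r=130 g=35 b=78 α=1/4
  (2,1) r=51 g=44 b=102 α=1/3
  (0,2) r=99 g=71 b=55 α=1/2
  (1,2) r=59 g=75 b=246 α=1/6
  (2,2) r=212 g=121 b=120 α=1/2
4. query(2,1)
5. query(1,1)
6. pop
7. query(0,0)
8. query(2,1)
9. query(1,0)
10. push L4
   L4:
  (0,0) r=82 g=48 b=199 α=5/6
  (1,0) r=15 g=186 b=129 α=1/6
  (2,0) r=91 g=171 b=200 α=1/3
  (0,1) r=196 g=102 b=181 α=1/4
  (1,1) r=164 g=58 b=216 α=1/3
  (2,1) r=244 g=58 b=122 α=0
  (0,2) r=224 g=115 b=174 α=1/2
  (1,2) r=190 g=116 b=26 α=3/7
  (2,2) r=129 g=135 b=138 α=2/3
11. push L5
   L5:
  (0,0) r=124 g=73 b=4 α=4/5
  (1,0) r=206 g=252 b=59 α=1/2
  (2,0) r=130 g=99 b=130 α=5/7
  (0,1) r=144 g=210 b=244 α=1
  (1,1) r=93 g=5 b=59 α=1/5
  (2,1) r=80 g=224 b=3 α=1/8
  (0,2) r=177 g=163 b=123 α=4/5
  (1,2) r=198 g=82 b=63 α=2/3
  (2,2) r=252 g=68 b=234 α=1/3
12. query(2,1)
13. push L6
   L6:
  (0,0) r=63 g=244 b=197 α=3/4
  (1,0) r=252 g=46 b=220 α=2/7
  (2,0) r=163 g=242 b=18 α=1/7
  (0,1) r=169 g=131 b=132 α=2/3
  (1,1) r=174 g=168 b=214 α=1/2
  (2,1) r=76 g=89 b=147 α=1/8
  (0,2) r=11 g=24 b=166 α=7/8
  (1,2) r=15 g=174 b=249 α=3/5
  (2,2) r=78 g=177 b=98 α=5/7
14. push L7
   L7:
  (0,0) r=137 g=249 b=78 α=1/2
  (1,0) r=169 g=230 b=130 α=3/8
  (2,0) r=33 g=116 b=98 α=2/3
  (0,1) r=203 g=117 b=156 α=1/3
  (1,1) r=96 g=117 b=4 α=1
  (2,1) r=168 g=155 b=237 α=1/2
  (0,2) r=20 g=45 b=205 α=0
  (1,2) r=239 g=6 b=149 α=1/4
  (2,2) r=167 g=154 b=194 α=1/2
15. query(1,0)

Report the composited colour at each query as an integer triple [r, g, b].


query (2,1) [L1,L2,L3] — begin 0,0,0
+L1 (α=1/4) → [69/4, 135/4, 119/4]
+L2 (α=1/2) → [1077/8, 935/8, 1003/8]
+L3 (α=1/3) → [427/4, 1111/12, 1411/12]
→ [107, 93, 118]

at x=1,y=1 over L1,L2,L3:
L1 α=1/3: [41/3, 83/3, 45]
L2 α=1/3: [724/9, 280/9, 76]
L3 α=1/4: [557/6, 385/12, 153/2]
rounded: [93, 32, 76]

(0,0) stack=L1,L2; from [0,0,0]:
L1 α=4/7: [8, 528/7, 776/7]
L2 α=1/2: [81, 717/14, 1270/7]
rounded: [81, 51, 181]

query (2,1) [L1,L2] — begin 0,0,0
+L1 (α=1/4) → [69/4, 135/4, 119/4]
+L2 (α=1/2) → [1077/8, 935/8, 1003/8]
rounded: [135, 117, 125]

query (1,0) [L1,L2] — begin 0,0,0
after L1 α=5/6: [165, 345/2, 45]
after L2 α=1/2: [201, 849/4, 29]
rounded: [201, 212, 29]

query (2,1) [L1,L2,L4,L5] — begin 0,0,0
+L1 (α=1/4) → [69/4, 135/4, 119/4]
+L2 (α=1/2) → [1077/8, 935/8, 1003/8]
+L4 (α=0) → [1077/8, 935/8, 1003/8]
+L5 (α=1/8) → [8179/64, 8337/64, 7045/64]
rounded: [128, 130, 110]

(1,0) stack=L1,L2,L4,L5,L6,L7; from [0,0,0]:
+L1 (α=5/6) → [165, 345/2, 45]
+L2 (α=1/2) → [201, 849/4, 29]
+L4 (α=1/6) → [170, 1663/8, 137/3]
+L5 (α=1/2) → [188, 3679/16, 157/3]
+L6 (α=2/7) → [1444/7, 19867/112, 2105/21]
+L7 (α=3/8) → [10769/56, 176615/896, 18715/168]
rounded: [192, 197, 111]


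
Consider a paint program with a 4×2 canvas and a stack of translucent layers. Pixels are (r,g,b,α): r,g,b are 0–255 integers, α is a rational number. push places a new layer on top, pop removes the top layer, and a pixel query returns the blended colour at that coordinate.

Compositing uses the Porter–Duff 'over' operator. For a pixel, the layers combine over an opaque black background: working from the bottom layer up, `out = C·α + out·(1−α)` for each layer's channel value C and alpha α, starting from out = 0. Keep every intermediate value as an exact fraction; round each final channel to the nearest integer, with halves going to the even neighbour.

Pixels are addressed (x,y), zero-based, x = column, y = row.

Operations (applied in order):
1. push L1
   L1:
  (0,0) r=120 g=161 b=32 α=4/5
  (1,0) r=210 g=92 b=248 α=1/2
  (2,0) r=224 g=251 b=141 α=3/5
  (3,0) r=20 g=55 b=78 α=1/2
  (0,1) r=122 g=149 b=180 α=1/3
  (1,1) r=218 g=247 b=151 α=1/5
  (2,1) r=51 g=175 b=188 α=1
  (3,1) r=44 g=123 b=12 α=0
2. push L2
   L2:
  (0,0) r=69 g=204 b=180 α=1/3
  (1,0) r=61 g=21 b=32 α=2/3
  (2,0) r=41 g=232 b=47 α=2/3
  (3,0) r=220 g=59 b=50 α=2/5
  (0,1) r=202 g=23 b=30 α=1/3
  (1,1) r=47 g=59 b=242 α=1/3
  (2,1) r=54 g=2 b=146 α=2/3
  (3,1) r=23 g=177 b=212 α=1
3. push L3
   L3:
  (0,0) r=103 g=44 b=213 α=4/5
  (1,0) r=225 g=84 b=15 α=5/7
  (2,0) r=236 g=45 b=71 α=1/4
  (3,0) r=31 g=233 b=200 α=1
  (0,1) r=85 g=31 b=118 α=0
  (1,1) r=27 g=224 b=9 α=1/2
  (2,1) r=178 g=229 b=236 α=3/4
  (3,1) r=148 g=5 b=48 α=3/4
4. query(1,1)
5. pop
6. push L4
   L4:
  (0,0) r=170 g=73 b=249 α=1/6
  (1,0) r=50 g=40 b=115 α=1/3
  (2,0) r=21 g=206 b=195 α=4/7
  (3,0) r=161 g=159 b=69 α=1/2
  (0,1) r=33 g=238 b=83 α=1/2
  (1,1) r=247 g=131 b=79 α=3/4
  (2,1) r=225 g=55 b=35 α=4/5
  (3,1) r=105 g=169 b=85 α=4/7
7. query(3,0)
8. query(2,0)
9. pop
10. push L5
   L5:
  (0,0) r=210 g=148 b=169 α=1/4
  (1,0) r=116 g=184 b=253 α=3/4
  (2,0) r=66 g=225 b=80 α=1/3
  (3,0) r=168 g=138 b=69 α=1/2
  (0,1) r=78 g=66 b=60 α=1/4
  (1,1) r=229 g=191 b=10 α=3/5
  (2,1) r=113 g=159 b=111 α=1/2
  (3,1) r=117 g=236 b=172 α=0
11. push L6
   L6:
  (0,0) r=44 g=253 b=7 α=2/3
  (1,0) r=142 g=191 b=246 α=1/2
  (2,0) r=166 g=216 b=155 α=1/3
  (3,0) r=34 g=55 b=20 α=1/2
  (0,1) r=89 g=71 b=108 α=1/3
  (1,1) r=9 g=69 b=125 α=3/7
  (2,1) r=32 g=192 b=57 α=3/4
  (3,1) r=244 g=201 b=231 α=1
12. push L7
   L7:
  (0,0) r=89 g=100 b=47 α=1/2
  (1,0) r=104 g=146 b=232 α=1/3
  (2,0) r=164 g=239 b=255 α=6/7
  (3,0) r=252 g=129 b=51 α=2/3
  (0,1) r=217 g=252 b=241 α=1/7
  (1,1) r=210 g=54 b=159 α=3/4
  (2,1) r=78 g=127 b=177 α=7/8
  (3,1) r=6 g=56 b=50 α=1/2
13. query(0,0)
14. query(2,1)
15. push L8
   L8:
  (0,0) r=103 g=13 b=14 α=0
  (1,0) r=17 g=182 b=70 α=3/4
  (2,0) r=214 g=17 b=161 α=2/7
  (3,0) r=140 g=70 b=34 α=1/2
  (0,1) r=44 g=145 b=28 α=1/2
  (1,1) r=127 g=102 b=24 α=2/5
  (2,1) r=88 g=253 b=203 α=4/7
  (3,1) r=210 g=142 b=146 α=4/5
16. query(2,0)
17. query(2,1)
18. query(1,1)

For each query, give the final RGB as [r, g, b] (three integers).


query (1,1) [L1,L2,L3] — begin 0,0,0
after L1 α=1/5: [218/5, 247/5, 151/5]
after L2 α=1/3: [671/15, 263/5, 504/5]
after L3 α=1/2: [538/15, 1383/10, 549/10]
rounded: [36, 138, 55]

at x=3,y=0 over L1,L2,L4:
L1 α=1/2: [10, 55/2, 39]
L2 α=2/5: [94, 401/10, 217/5]
L4 α=1/2: [255/2, 1991/20, 281/5]
rounded: [128, 100, 56]

(2,0) stack=L1,L2,L4; from [0,0,0]:
L1 α=3/5: [672/5, 753/5, 423/5]
L2 α=2/3: [1082/15, 3073/15, 893/15]
L4 α=4/7: [1502/35, 7193/35, 4793/35]
rounded: [43, 206, 137]

query (0,0) [L1,L2,L5,L6,L7] — begin 0,0,0
L1 α=4/5: [96, 644/5, 128/5]
L2 α=1/3: [87, 2308/15, 1156/15]
L5 α=1/4: [471/4, 762/5, 2001/20]
L6 α=2/3: [823/12, 3292/15, 2281/60]
L7 α=1/2: [1891/24, 2396/15, 5101/120]
→ [79, 160, 43]

at x=2,y=1 over L1,L2,L5,L6,L7:
after L1 α=1: [51, 175, 188]
after L2 α=2/3: [53, 179/3, 160]
after L5 α=1/2: [83, 328/3, 271/2]
after L6 α=3/4: [179/4, 514/3, 613/8]
after L7 α=7/8: [2363/32, 3181/24, 10525/64]
rounded: [74, 133, 164]

query (2,0) [L1,L2,L5,L6,L7,L8] — begin 0,0,0
L1 α=3/5: [672/5, 753/5, 423/5]
L2 α=2/3: [1082/15, 3073/15, 893/15]
L5 α=1/3: [3154/45, 9521/45, 2986/45]
L6 α=1/3: [13778/135, 28762/135, 12947/135]
L7 α=6/7: [146618/945, 222352/945, 219497/945]
L8 α=2/7: [227510/1323, 228778/1323, 280355/1323]
rounded: [172, 173, 212]

(2,1) stack=L1,L2,L5,L6,L7,L8; from [0,0,0]:
L1 α=1: [51, 175, 188]
L2 α=2/3: [53, 179/3, 160]
L5 α=1/2: [83, 328/3, 271/2]
L6 α=3/4: [179/4, 514/3, 613/8]
L7 α=7/8: [2363/32, 3181/24, 10525/64]
L8 α=4/7: [18353/224, 1611/8, 83543/448]
→ [82, 201, 186]

query (1,1) [L1,L2,L5,L6,L7,L8] — begin 0,0,0
+L1 (α=1/5) → [218/5, 247/5, 151/5]
+L2 (α=1/3) → [671/15, 263/5, 504/5]
+L5 (α=3/5) → [11647/75, 3391/25, 1158/25]
+L6 (α=3/7) → [48613/525, 2677/25, 2001/25]
+L7 (α=3/4) → [379363/2100, 6727/100, 6963/50]
+L8 (α=2/5) → [557163/3500, 40581/500, 23289/250]
= [159, 81, 93]


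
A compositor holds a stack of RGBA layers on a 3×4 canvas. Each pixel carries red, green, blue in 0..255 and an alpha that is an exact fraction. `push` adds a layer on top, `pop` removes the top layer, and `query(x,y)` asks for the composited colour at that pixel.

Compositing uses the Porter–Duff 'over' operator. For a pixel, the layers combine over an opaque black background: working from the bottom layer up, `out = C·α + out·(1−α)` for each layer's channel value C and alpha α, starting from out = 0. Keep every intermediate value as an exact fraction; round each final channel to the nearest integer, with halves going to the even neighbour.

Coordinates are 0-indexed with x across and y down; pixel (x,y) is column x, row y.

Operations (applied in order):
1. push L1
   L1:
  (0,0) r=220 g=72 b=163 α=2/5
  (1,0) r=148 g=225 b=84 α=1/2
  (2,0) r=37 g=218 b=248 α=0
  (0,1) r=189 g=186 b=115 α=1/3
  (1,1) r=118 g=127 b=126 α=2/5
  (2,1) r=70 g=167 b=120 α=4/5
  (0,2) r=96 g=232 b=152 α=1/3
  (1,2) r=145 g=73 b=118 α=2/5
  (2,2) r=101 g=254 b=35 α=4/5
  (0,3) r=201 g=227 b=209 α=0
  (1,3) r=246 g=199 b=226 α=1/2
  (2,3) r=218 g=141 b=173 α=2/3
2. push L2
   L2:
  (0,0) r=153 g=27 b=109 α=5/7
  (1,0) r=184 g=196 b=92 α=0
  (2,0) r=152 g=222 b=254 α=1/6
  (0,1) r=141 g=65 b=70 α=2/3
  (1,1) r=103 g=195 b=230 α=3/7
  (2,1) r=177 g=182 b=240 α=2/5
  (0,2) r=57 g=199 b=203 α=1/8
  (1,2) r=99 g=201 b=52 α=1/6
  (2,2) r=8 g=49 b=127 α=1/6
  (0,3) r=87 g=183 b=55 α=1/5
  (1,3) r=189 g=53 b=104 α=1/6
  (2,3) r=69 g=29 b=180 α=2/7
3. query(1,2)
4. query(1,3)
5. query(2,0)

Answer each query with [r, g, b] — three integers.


(1,2) stack=L1,L2; from [0,0,0]:
after L1 α=2/5: [58, 146/5, 236/5]
after L2 α=1/6: [389/6, 347/6, 48]
→ [65, 58, 48]

at x=1,y=3 over L1,L2:
after L1 α=1/2: [123, 199/2, 113]
after L2 α=1/6: [134, 367/4, 223/2]
→ [134, 92, 112]

at x=2,y=0 over L1,L2:
L1 α=0: [0, 0, 0]
L2 α=1/6: [76/3, 37, 127/3]
rounded: [25, 37, 42]


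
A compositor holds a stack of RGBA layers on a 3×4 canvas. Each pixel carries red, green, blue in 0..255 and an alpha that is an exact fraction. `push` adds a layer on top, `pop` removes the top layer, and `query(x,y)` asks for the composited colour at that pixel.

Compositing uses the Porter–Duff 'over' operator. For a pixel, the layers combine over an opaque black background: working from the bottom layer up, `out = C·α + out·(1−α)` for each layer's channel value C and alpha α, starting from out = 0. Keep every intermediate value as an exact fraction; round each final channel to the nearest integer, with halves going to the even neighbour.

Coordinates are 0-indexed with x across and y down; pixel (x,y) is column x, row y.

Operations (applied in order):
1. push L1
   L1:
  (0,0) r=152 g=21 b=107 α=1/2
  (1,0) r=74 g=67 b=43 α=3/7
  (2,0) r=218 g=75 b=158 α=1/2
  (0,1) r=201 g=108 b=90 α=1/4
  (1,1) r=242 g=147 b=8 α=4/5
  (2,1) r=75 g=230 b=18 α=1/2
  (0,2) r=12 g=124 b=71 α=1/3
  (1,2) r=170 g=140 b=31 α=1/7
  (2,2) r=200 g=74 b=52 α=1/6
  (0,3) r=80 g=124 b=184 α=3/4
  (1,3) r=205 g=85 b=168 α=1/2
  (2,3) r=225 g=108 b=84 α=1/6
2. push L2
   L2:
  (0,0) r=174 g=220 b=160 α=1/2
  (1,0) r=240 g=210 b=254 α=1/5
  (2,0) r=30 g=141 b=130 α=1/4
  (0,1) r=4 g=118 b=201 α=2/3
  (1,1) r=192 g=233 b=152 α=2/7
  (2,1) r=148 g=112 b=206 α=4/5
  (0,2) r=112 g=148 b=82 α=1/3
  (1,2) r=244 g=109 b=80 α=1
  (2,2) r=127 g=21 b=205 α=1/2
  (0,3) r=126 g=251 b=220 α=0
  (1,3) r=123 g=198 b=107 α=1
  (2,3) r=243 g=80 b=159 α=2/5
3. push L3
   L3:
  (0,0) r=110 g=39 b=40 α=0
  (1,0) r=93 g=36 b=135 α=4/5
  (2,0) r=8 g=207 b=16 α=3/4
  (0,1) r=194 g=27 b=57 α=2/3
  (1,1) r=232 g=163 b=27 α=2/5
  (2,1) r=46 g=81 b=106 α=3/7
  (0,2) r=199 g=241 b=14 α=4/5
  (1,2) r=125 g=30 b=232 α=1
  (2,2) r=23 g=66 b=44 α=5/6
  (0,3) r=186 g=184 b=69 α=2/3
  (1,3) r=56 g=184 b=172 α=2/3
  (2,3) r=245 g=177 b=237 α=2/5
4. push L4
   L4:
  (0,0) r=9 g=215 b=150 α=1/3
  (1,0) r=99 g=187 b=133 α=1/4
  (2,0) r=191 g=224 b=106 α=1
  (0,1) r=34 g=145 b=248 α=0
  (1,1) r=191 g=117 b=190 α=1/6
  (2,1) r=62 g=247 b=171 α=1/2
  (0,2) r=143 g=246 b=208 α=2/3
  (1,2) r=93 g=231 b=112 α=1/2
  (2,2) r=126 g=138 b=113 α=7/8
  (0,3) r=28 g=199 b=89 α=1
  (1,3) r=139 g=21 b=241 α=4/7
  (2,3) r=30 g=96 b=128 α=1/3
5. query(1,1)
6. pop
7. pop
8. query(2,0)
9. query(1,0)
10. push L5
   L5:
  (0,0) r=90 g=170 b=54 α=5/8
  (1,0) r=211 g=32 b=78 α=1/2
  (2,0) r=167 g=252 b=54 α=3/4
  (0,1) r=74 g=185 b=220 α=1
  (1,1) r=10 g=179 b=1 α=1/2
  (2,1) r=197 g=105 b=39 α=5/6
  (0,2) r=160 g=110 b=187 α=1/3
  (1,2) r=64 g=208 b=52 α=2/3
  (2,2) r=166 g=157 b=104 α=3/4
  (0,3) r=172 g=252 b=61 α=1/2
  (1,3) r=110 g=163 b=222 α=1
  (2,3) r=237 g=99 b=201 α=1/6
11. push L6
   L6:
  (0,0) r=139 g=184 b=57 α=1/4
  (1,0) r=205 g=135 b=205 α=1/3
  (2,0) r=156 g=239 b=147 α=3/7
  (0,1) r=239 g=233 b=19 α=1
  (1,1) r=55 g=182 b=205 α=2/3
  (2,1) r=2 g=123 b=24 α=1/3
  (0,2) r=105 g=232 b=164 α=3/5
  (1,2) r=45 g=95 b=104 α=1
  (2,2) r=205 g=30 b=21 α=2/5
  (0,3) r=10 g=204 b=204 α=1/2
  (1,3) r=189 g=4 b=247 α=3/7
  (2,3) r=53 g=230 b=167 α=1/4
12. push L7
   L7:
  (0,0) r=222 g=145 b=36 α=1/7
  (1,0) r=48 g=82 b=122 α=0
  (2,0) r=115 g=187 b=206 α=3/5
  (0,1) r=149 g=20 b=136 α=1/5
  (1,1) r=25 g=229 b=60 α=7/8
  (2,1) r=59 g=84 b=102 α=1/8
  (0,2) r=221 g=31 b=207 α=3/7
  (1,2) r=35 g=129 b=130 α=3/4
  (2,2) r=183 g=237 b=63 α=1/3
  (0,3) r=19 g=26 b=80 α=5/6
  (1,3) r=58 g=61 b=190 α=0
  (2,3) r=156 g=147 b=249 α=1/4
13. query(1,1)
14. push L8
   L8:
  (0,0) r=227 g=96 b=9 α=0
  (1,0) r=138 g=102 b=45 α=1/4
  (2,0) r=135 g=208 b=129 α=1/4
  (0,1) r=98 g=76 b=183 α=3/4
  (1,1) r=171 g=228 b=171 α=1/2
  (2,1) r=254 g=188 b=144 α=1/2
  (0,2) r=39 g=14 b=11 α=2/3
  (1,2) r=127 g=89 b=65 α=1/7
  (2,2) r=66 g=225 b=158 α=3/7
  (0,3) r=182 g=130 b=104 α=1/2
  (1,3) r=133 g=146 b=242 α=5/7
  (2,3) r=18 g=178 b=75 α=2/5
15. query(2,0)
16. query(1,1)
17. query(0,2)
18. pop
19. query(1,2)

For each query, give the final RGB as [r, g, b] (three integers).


query (1,1) [L1,L2,L3,L4] — begin 0,0,0
+L1 (α=4/5) → [968/5, 588/5, 32/5]
+L2 (α=2/7) → [1352/7, 1054/7, 48]
+L3 (α=2/5) → [7304/35, 5444/35, 198/5]
+L4 (α=1/6) → [8641/42, 6263/42, 194/3]
= [206, 149, 65]

at x=2,y=0 over L1,L2:
after L1 α=1/2: [109, 75/2, 79]
after L2 α=1/4: [357/4, 507/8, 367/4]
rounded: [89, 63, 92]

query (1,0) [L1,L2] — begin 0,0,0
L1 α=3/7: [222/7, 201/7, 129/7]
L2 α=1/5: [2568/35, 2274/35, 2294/35]
= [73, 65, 66]

query (1,1) [L1,L2,L5,L6,L7] — begin 0,0,0
+L1 (α=4/5) → [968/5, 588/5, 32/5]
+L2 (α=2/7) → [1352/7, 1054/7, 48]
+L5 (α=1/2) → [711/7, 2307/14, 49/2]
+L6 (α=2/3) → [1481/21, 7403/42, 869/6]
+L7 (α=7/8) → [1289/42, 74729/336, 3389/48]
rounded: [31, 222, 71]

at x=2,y=0 over L1,L2,L5,L6,L7,L8:
after L1 α=1/2: [109, 75/2, 79]
after L2 α=1/4: [357/4, 507/8, 367/4]
after L5 α=3/4: [2361/16, 6555/32, 1015/16]
after L6 α=3/7: [4233/28, 12291/56, 397/4]
after L7 α=3/5: [9063/70, 27999/140, 1633/10]
after L8 α=1/4: [36639/280, 113117/560, 6189/40]
→ [131, 202, 155]

at x=1,y=1 over L1,L2,L5,L6,L7,L8:
after L1 α=4/5: [968/5, 588/5, 32/5]
after L2 α=2/7: [1352/7, 1054/7, 48]
after L5 α=1/2: [711/7, 2307/14, 49/2]
after L6 α=2/3: [1481/21, 7403/42, 869/6]
after L7 α=7/8: [1289/42, 74729/336, 3389/48]
after L8 α=1/2: [8471/84, 151337/672, 11597/96]
= [101, 225, 121]

query (0,2) [L1,L2,L5,L6,L7,L8] — begin 0,0,0
after L1 α=1/3: [4, 124/3, 71/3]
after L2 α=1/3: [40, 692/9, 388/9]
after L5 α=1/3: [80, 2374/27, 2459/27]
after L6 α=3/5: [95, 4708/27, 18202/135]
after L7 α=3/7: [149, 3049/27, 156643/945]
after L8 α=2/3: [227/3, 3805/81, 177433/2835]
rounded: [76, 47, 63]

query (1,2) [L1,L2,L5,L6,L7] — begin 0,0,0
after L1 α=1/7: [170/7, 20, 31/7]
after L2 α=1: [244, 109, 80]
after L5 α=2/3: [124, 175, 184/3]
after L6 α=1: [45, 95, 104]
after L7 α=3/4: [75/2, 241/2, 247/2]
rounded: [38, 120, 124]


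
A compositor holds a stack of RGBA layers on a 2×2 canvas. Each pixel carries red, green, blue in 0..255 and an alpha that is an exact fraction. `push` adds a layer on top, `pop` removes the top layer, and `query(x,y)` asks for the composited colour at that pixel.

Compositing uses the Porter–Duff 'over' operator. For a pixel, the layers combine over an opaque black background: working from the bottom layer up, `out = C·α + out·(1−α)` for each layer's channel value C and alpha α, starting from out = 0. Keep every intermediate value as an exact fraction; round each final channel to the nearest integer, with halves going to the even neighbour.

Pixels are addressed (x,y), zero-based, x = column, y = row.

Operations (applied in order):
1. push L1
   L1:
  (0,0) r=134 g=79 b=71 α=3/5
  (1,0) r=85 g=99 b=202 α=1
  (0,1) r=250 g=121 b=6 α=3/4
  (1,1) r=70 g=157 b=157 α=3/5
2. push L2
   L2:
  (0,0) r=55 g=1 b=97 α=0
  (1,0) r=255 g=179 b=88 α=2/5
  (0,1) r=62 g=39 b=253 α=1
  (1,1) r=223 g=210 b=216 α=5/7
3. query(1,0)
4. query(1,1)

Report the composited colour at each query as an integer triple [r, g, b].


(1,0) stack=L1,L2; from [0,0,0]:
L1 α=1: [85, 99, 202]
L2 α=2/5: [153, 131, 782/5]
→ [153, 131, 156]

query (1,1) [L1,L2] — begin 0,0,0
after L1 α=3/5: [42, 471/5, 471/5]
after L2 α=5/7: [1199/7, 6192/35, 906/5]
rounded: [171, 177, 181]


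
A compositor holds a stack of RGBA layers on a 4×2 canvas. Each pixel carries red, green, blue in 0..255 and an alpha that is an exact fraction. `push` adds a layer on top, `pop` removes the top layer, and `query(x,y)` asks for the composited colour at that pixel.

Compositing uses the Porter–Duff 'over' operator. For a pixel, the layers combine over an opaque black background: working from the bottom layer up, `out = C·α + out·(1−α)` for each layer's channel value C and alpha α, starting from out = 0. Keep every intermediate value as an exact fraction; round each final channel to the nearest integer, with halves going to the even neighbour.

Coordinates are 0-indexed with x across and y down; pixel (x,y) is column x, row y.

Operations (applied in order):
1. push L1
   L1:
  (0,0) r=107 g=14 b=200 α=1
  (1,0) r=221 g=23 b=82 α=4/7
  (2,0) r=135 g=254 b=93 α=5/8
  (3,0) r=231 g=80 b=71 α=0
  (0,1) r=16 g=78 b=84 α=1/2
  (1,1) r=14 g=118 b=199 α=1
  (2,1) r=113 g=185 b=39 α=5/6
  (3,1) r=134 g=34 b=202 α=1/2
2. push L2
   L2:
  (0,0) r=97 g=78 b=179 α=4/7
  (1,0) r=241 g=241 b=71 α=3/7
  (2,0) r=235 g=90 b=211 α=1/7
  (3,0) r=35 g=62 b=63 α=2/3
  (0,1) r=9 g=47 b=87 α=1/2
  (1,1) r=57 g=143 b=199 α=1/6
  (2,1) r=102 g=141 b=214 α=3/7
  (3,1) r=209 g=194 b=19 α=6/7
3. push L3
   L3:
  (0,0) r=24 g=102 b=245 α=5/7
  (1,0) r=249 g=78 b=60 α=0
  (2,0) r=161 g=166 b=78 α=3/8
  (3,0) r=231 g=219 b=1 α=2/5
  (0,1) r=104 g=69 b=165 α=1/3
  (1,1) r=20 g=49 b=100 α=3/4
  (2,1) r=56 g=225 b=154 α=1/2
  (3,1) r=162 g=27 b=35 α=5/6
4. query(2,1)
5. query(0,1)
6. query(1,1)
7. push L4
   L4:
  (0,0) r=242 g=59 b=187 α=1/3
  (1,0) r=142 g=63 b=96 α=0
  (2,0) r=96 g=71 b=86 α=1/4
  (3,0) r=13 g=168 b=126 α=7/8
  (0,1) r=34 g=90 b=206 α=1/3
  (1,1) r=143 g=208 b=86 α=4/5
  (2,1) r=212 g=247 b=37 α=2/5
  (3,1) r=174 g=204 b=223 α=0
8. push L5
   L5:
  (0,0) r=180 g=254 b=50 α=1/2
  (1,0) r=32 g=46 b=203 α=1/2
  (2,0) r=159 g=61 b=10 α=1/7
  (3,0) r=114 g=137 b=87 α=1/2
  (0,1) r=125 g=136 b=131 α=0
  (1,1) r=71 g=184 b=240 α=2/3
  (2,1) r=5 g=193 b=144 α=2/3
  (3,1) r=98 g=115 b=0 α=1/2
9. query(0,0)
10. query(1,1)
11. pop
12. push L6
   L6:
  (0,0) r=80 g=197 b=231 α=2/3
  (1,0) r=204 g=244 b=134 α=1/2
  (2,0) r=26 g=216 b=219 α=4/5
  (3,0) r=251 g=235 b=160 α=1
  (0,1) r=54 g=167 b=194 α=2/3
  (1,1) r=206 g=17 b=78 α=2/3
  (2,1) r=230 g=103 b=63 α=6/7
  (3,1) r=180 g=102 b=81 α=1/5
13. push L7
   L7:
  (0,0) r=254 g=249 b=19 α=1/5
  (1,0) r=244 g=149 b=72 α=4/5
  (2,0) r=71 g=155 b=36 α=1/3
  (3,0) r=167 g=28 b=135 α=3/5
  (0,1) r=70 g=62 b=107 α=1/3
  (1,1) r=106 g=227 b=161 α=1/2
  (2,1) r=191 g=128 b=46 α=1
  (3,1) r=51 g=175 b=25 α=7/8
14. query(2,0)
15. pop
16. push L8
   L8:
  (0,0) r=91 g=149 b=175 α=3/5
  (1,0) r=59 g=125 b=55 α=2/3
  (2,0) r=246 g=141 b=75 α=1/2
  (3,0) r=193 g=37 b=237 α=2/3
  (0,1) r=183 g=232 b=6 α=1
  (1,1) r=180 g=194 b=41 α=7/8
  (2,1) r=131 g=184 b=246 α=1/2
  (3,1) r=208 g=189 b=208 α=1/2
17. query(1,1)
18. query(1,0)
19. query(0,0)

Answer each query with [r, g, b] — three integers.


at x=2,y=1 over L1,L2,L3:
L1 α=5/6: [565/6, 925/6, 65/2]
L2 α=3/7: [2048/21, 3119/21, 772/7]
L3 α=1/2: [1612/21, 3922/21, 925/7]
= [77, 187, 132]

at x=0,y=1 over L1,L2,L3:
after L1 α=1/2: [8, 39, 42]
after L2 α=1/2: [17/2, 43, 129/2]
after L3 α=1/3: [121/3, 155/3, 98]
= [40, 52, 98]

(1,1) stack=L1,L2,L3; from [0,0,0]:
+L1 (α=1) → [14, 118, 199]
+L2 (α=1/6) → [127/6, 733/6, 199]
+L3 (α=3/4) → [487/24, 1615/24, 499/4]
= [20, 67, 125]

query (0,0) [L1,L2,L3,L4,L5] — begin 0,0,0
L1 α=1: [107, 14, 200]
L2 α=4/7: [709/7, 354/7, 188]
L3 α=5/7: [2258/49, 4278/49, 1601/7]
L4 α=1/3: [5458/49, 11447/147, 4511/21]
L5 α=1/2: [7139/49, 48785/294, 5561/42]
→ [146, 166, 132]

query (1,1) [L1,L2,L3,L4,L5] — begin 0,0,0
+L1 (α=1) → [14, 118, 199]
+L2 (α=1/6) → [127/6, 733/6, 199]
+L3 (α=3/4) → [487/24, 1615/24, 499/4]
+L4 (α=4/5) → [2843/24, 21583/120, 375/4]
+L5 (α=2/3) → [6251/72, 65743/360, 765/4]
→ [87, 183, 191]

at x=2,y=0 over L1,L2,L3,L4,L6,L7:
+L1 (α=5/8) → [675/8, 635/4, 465/8]
+L2 (α=1/7) → [2965/28, 2085/14, 2239/28]
+L3 (α=3/8) → [28349/224, 17397/112, 17747/224]
+L4 (α=1/4) → [106551/896, 60143/448, 72505/896]
+L6 (α=4/5) → [39947/896, 89443/448, 857401/4480]
+L7 (α=1/3) → [71755/1344, 124163/672, 938041/6720]
→ [53, 185, 140]

at x=1,y=1 over L1,L2,L3,L4,L6,L8:
L1 α=1: [14, 118, 199]
L2 α=1/6: [127/6, 733/6, 199]
L3 α=3/4: [487/24, 1615/24, 499/4]
L4 α=4/5: [2843/24, 21583/120, 375/4]
L6 α=2/3: [12731/72, 25663/360, 333/4]
L8 α=7/8: [103451/576, 514543/2880, 1481/32]
= [180, 179, 46]

(1,0) stack=L1,L2,L3,L4,L6,L8; from [0,0,0]:
+L1 (α=4/7) → [884/7, 92/7, 328/7]
+L2 (α=3/7) → [8597/49, 5429/49, 2803/49]
+L3 (α=0) → [8597/49, 5429/49, 2803/49]
+L4 (α=0) → [8597/49, 5429/49, 2803/49]
+L6 (α=1/2) → [18593/98, 17385/98, 9369/98]
+L8 (α=2/3) → [30157/294, 41885/294, 20149/294]
rounded: [103, 142, 69]

at x=0,y=0 over L1,L2,L3,L4,L6,L8:
L1 α=1: [107, 14, 200]
L2 α=4/7: [709/7, 354/7, 188]
L3 α=5/7: [2258/49, 4278/49, 1601/7]
L4 α=1/3: [5458/49, 11447/147, 4511/21]
L6 α=2/3: [13298/147, 69365/441, 14213/63]
L8 α=3/5: [66727/735, 335857/2205, 61501/315]
rounded: [91, 152, 195]
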